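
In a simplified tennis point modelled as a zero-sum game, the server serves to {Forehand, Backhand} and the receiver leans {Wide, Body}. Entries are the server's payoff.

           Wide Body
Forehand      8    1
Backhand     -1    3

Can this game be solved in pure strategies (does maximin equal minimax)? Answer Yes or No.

Row minima: Forehand → 1, Backhand → -1; maximin = 1.
Column maxima: Wide → 8, Body → 3; minimax = 3.
1 ≠ 3, so no pure-strategy equilibrium exists.

No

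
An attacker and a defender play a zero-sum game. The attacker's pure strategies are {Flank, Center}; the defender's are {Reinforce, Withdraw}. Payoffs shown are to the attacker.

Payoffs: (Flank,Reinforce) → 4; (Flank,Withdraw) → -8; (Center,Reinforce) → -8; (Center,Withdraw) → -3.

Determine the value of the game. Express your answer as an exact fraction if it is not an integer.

-76/17

Row minima: Flank → -8, Center → -8; maximin = -8.
Column maxima: Reinforce → 4, Withdraw → -3; minimax = -3.
-8 ≠ -3, so there is no saddle point; optimal play is mixed.
Let the attacker play Flank with probability p. Expected payoff against Reinforce: 4p + (-8)(1−p) = 12p − 8; against Withdraw: (-8)p + (-3)(1−p) = −5p − 3.
Setting these equal: 12p − 8 = −5p − 3 ⇒ 17p = 5 ⇒ p = 5/17, and the value is (12)·(5/17) − 8 = -76/17.
For the defender: with q = P(Reinforce), equating Flank's and Center's payoffs gives 12q − 8 = −5q − 3 ⇒ q = 5/17.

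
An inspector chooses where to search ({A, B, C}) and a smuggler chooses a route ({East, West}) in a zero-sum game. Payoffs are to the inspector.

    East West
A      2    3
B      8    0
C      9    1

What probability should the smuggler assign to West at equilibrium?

7/9

Row minima: A → 2, B → 0, C → 1; maximin = 2.
Column maxima: East → 9, West → 3; minimax = 3.
2 ≠ 3, so there is no saddle point; optimal play is mixed.
B is strictly dominated by C, so the inspector never plays it.
On the remaining 2×2 (A, C vs East, West):
Let the inspector play A with probability p. Expected payoff against East: 2p + 9(1−p) = −7p + 9; against West: 3p + 1(1−p) = 2p + 1.
Setting these equal: −7p + 9 = 2p + 1 ⇒ −9p = -8 ⇒ p = 8/9, and the value is (-7)·(8/9) + 9 = 25/9.
For the smuggler: with q = P(East), equating A's and C's payoffs gives −q + 3 = 8q + 1 ⇒ q = 2/9.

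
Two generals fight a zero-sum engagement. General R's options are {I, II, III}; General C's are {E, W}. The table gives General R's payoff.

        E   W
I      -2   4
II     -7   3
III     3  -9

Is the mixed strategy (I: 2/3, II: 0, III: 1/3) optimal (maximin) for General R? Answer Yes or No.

Against E this mix gives (2/3)·(-2) + (1/3)·3 = -1/3.
Against W this mix gives (2/3)·4 + (1/3)·(-9) = -1/3.
All of General C's active replies (E, W) yield -1/3, and no column does worse for General R. The mix makes General C indifferent and guarantees -1/3, so it is optimal.

Yes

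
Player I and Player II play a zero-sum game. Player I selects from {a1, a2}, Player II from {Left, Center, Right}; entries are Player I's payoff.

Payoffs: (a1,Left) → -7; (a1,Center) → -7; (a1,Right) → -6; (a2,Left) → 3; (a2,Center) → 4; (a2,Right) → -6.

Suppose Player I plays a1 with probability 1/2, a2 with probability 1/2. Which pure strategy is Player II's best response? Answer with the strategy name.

Right

If Player II plays Left, Player I's expected payoff is (1/2)·(-7) + (1/2)·3 = -2.
If Player II plays Center, Player I's expected payoff is (1/2)·(-7) + (1/2)·4 = -3/2.
If Player II plays Right, Player I's expected payoff is (1/2)·(-6) + (1/2)·(-6) = -6.
Player II minimizes Player I's payoff; the smallest is -6, so the best response is Right.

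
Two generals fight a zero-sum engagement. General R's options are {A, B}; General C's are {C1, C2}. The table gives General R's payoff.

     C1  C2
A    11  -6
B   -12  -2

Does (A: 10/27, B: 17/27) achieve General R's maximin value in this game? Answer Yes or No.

Yes

Against C1 this mix gives (10/27)·11 + (17/27)·(-12) = -94/27.
Against C2 this mix gives (10/27)·(-6) + (17/27)·(-2) = -94/27.
All of General C's active replies (C1, C2) yield -94/27, and no column does worse for General R. The mix makes General C indifferent and guarantees -94/27, so it is optimal.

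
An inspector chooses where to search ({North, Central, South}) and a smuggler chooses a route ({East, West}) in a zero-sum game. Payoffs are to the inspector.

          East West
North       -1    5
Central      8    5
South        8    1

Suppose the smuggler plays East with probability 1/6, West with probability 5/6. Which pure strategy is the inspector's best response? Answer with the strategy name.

Central

Expected payoff of North: (1/6)·(-1) + (5/6)·5 = 4.
Expected payoff of Central: (1/6)·8 + (5/6)·5 = 11/2.
Expected payoff of South: (1/6)·8 + (5/6)·1 = 13/6.
The largest is 11/2, so the inspector's best response is Central.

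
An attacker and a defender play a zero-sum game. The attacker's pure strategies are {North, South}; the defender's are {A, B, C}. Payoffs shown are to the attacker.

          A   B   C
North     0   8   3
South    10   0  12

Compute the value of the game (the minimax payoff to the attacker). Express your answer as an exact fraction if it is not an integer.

40/9

Row minima: North → 0, South → 0; maximin = 0.
Column maxima: A → 10, B → 8, C → 12; minimax = 8.
0 ≠ 8, so there is no saddle point; optimal play is mixed.
C is strictly dominated by A (it gives the attacker strictly more in every row), so the defender never plays it.
On the remaining 2×2 (North, South vs A, B):
Let the attacker play North with probability p. Expected payoff against A: 0p + 10(1−p) = −10p + 10; against B: 8p + 0(1−p) = 8p.
Setting these equal: −10p + 10 = 8p ⇒ −18p = -10 ⇒ p = 5/9, and the value is (-10)·(5/9) + 10 = 40/9.
For the defender: with q = P(A), equating North's and South's payoffs gives −8q + 8 = 10q ⇒ q = 4/9.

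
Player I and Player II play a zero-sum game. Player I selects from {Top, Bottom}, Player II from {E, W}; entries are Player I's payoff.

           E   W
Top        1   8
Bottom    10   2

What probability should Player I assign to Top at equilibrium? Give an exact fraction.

Row minima: Top → 1, Bottom → 2; maximin = 2.
Column maxima: E → 10, W → 8; minimax = 8.
2 ≠ 8, so there is no saddle point; optimal play is mixed.
Let Player I play Top with probability p. Expected payoff against E: 1p + 10(1−p) = −9p + 10; against W: 8p + 2(1−p) = 6p + 2.
Setting these equal: −9p + 10 = 6p + 2 ⇒ −15p = -8 ⇒ p = 8/15, and the value is (-9)·(8/15) + 10 = 26/5.
For Player II: with q = P(E), equating Top's and Bottom's payoffs gives −7q + 8 = 8q + 2 ⇒ q = 2/5.

8/15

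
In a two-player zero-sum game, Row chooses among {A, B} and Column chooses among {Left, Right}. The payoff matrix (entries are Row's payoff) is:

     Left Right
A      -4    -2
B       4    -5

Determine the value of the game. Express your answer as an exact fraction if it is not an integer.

Row minima: A → -4, B → -5; maximin = -4.
Column maxima: Left → 4, Right → -2; minimax = -2.
-4 ≠ -2, so there is no saddle point; optimal play is mixed.
Let Row play A with probability p. Expected payoff against Left: (-4)p + 4(1−p) = −8p + 4; against Right: (-2)p + (-5)(1−p) = 3p − 5.
Setting these equal: −8p + 4 = 3p − 5 ⇒ −11p = -9 ⇒ p = 9/11, and the value is (-8)·(9/11) + 4 = -28/11.
For Column: with q = P(Left), equating A's and B's payoffs gives −2q − 2 = 9q − 5 ⇒ q = 3/11.

-28/11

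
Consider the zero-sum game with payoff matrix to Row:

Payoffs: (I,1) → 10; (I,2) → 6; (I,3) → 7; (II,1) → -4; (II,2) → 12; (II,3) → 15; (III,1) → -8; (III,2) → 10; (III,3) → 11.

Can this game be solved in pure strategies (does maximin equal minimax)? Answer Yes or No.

Row minima: I → 6, II → -4, III → -8; maximin = 6.
Column maxima: 1 → 10, 2 → 12, 3 → 15; minimax = 10.
6 ≠ 10, so no pure-strategy equilibrium exists.

No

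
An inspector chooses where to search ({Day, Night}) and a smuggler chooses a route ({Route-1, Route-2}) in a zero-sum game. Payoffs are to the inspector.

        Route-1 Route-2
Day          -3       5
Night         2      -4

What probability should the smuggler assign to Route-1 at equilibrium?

Row minima: Day → -3, Night → -4; maximin = -3.
Column maxima: Route-1 → 2, Route-2 → 5; minimax = 2.
-3 ≠ 2, so there is no saddle point; optimal play is mixed.
Let the inspector play Day with probability p. Expected payoff against Route-1: (-3)p + 2(1−p) = −5p + 2; against Route-2: 5p + (-4)(1−p) = 9p − 4.
Setting these equal: −5p + 2 = 9p − 4 ⇒ −14p = -6 ⇒ p = 3/7, and the value is (-5)·(3/7) + 2 = -1/7.
For the smuggler: with q = P(Route-1), equating Day's and Night's payoffs gives −8q + 5 = 6q − 4 ⇒ q = 9/14.

9/14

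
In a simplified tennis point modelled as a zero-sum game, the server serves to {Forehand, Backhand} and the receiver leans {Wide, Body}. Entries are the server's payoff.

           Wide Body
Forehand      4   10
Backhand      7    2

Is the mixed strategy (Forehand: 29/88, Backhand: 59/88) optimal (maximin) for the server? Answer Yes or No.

Against Wide this mix gives (29/88)·4 + (59/88)·7 = 529/88.
Against Body this mix gives (29/88)·10 + (59/88)·2 = 51/11.
The receiver will play Body, holding the server to 51/11. Shifting weight toward the row that does better against Body would raise this floor (the equalizing mix achieves 62/11 against both Body and Wide), so the proposed strategy is not optimal.

No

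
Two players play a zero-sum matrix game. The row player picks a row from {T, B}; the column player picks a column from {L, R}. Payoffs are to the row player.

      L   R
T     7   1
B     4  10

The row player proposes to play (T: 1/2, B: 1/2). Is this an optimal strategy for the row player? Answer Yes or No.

Against L this mix gives (1/2)·7 + (1/2)·4 = 11/2.
Against R this mix gives (1/2)·1 + (1/2)·10 = 11/2.
All of the column player's active replies (L, R) yield 11/2, and no column does worse for the row player. The mix makes the column player indifferent and guarantees 11/2, so it is optimal.

Yes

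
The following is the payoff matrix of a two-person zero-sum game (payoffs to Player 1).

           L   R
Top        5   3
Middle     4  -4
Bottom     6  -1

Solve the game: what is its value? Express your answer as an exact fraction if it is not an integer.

Row minima: Top → 3, Middle → -4, Bottom → -1; maximin = 3.
Column maxima: L → 6, R → 3; minimax = 3.
Since maximin = minimax = 3, there is a saddle point and the value is 3.

3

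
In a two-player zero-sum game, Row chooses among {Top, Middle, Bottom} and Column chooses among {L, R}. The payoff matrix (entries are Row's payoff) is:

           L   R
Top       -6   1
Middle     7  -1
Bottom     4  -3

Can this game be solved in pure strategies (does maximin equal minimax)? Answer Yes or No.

Row minima: Top → -6, Middle → -1, Bottom → -3; maximin = -1.
Column maxima: L → 7, R → 1; minimax = 1.
-1 ≠ 1, so no pure-strategy equilibrium exists.

No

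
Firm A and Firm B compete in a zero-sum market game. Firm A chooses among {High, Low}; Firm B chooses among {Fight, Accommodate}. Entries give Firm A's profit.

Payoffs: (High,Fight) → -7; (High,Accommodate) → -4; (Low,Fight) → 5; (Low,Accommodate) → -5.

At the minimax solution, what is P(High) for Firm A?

10/13

Row minima: High → -7, Low → -5; maximin = -5.
Column maxima: Fight → 5, Accommodate → -4; minimax = -4.
-5 ≠ -4, so there is no saddle point; optimal play is mixed.
Let Firm A play High with probability p. Expected payoff against Fight: (-7)p + 5(1−p) = −12p + 5; against Accommodate: (-4)p + (-5)(1−p) = p − 5.
Setting these equal: −12p + 5 = p − 5 ⇒ −13p = -10 ⇒ p = 10/13, and the value is (-12)·(10/13) + 5 = -55/13.
For Firm B: with q = P(Fight), equating High's and Low's payoffs gives −3q − 4 = 10q − 5 ⇒ q = 1/13.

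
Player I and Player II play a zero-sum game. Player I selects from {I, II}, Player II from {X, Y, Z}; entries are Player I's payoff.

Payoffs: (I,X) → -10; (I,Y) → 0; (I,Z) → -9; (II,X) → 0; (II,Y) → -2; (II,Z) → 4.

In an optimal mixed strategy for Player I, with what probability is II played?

5/6

Row minima: I → -10, II → -2; maximin = -2.
Column maxima: X → 0, Y → 0, Z → 4; minimax = 0.
-2 ≠ 0, so there is no saddle point; optimal play is mixed.
Z is strictly dominated by X (it gives Player I strictly more in every row), so Player II never plays it.
On the remaining 2×2 (I, II vs X, Y):
Let Player I play I with probability p. Expected payoff against X: (-10)p + 0(1−p) = −10p; against Y: 0p + (-2)(1−p) = 2p − 2.
Setting these equal: −10p = 2p − 2 ⇒ −12p = -2 ⇒ p = 1/6, and the value is (-10)·(1/6) = -5/3.
For Player II: with q = P(X), equating I's and II's payoffs gives −10q = 2q − 2 ⇒ q = 1/6.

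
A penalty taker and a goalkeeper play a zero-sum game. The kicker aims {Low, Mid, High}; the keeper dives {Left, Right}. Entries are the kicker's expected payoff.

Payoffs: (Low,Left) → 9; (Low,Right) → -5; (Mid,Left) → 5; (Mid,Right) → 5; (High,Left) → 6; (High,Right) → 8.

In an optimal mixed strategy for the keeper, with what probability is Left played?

Row minima: Low → -5, Mid → 5, High → 6; maximin = 6.
Column maxima: Left → 9, Right → 8; minimax = 8.
6 ≠ 8, so there is no saddle point; optimal play is mixed.
Mid is strictly dominated by High, so the kicker never plays it.
On the remaining 2×2 (Low, High vs Left, Right):
Let the kicker play Low with probability p. Expected payoff against Left: 9p + 6(1−p) = 3p + 6; against Right: (-5)p + 8(1−p) = −13p + 8.
Setting these equal: 3p + 6 = −13p + 8 ⇒ 16p = 2 ⇒ p = 1/8, and the value is (3)·(1/8) + 6 = 51/8.
For the keeper: with q = P(Left), equating Low's and High's payoffs gives 14q − 5 = −2q + 8 ⇒ q = 13/16.

13/16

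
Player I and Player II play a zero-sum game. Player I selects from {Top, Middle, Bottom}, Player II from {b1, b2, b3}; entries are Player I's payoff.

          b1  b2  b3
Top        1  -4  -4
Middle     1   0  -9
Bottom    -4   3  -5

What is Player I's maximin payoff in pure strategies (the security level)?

-4

Row minima: Top → -4, Middle → -9, Bottom → -5.
The best of these is -4.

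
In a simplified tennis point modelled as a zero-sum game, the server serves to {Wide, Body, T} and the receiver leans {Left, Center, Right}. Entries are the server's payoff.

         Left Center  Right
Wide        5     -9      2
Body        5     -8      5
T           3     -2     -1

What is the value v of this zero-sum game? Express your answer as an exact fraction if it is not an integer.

-2

Row minima: Wide → -9, Body → -8, T → -2; maximin = -2.
Column maxima: Left → 5, Center → -2, Right → 5; minimax = -2.
Since maximin = minimax = -2, there is a saddle point and the value is -2.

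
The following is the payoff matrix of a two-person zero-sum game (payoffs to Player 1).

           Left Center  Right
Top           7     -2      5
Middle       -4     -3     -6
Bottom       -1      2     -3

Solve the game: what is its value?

1/3

Row minima: Top → -2, Middle → -6, Bottom → -3; maximin = -2.
Column maxima: Left → 7, Center → 2, Right → 5; minimax = 2.
-2 ≠ 2, so there is no saddle point; optimal play is mixed.
Middle is strictly dominated by Top, so Player 1 never plays it.
Left is strictly dominated by Right (it gives Player 1 strictly more in every row), so Player 2 never plays it.
On the remaining 2×2 (Top, Bottom vs Center, Right):
Let Player 1 play Top with probability p. Expected payoff against Center: (-2)p + 2(1−p) = −4p + 2; against Right: 5p + (-3)(1−p) = 8p − 3.
Setting these equal: −4p + 2 = 8p − 3 ⇒ −12p = -5 ⇒ p = 5/12, and the value is (-4)·(5/12) + 2 = 1/3.
For Player 2: with q = P(Center), equating Top's and Bottom's payoffs gives −7q + 5 = 5q − 3 ⇒ q = 2/3.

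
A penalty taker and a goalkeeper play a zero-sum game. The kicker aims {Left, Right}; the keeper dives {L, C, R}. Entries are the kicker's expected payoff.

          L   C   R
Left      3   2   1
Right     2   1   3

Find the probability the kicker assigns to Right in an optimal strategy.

Row minima: Left → 1, Right → 1; maximin = 1.
Column maxima: L → 3, C → 2, R → 3; minimax = 2.
1 ≠ 2, so there is no saddle point; optimal play is mixed.
L is strictly dominated by C (it gives the kicker strictly more in every row), so the keeper never plays it.
On the remaining 2×2 (Left, Right vs C, R):
Let the kicker play Left with probability p. Expected payoff against C: 2p + 1(1−p) = p + 1; against R: 1p + 3(1−p) = −2p + 3.
Setting these equal: p + 1 = −2p + 3 ⇒ 3p = 2 ⇒ p = 2/3, and the value is (1)·(2/3) + 1 = 5/3.
For the keeper: with q = P(C), equating Left's and Right's payoffs gives q + 1 = −2q + 3 ⇒ q = 2/3.

1/3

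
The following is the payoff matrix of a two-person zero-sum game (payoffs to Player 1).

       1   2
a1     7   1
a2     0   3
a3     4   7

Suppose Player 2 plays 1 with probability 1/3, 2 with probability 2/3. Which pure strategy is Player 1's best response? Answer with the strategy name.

a3

Expected payoff of a1: (1/3)·7 + (2/3)·1 = 3.
Expected payoff of a2: (1/3)·0 + (2/3)·3 = 2.
Expected payoff of a3: (1/3)·4 + (2/3)·7 = 6.
The largest is 6, so Player 1's best response is a3.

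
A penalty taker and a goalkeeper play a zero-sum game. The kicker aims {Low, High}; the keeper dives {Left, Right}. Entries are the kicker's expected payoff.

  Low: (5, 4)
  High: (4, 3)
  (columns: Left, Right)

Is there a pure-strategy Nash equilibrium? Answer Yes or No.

Row minima: Low → 4, High → 3; maximin = 4.
Column maxima: Left → 5, Right → 4; minimax = 4.
maximin = minimax = 4, so a saddle point exists.

Yes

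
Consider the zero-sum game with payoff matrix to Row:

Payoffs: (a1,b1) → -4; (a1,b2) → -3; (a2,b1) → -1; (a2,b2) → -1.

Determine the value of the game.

Row minima: a1 → -4, a2 → -1; maximin = -1.
Column maxima: b1 → -1, b2 → -1; minimax = -1.
Since maximin = minimax = -1, there is a saddle point and the value is -1.

-1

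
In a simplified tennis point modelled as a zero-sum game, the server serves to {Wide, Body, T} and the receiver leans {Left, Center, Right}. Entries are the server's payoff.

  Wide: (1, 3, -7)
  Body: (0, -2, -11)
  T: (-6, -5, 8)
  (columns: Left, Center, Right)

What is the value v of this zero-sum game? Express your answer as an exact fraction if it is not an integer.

-17/11

Row minima: Wide → -7, Body → -11, T → -6; maximin = -6.
Column maxima: Left → 1, Center → 3, Right → 8; minimax = 1.
-6 ≠ 1, so there is no saddle point; optimal play is mixed.
Body is strictly dominated by Wide, so the server never plays it.
With Body eliminated, Center is strictly dominated by Left (it gives the server strictly more in every remaining row), so the receiver never plays it.
On the remaining 2×2 (Wide, T vs Left, Right):
Let the server play Wide with probability p. Expected payoff against Left: 1p + (-6)(1−p) = 7p − 6; against Right: (-7)p + 8(1−p) = −15p + 8.
Setting these equal: 7p − 6 = −15p + 8 ⇒ 22p = 14 ⇒ p = 7/11, and the value is (7)·(7/11) − 6 = -17/11.
For the receiver: with q = P(Left), equating Wide's and T's payoffs gives 8q − 7 = −14q + 8 ⇒ q = 15/22.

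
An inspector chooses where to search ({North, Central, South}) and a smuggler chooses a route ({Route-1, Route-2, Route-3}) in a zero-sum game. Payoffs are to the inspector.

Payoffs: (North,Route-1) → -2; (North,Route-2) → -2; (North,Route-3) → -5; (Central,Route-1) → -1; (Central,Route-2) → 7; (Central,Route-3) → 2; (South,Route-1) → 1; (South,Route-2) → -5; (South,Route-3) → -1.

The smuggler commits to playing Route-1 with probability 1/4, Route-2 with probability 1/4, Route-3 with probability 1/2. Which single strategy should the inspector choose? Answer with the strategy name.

Expected payoff of North: (1/4)·(-2) + (1/4)·(-2) + (1/2)·(-5) = -7/2.
Expected payoff of Central: (1/4)·(-1) + (1/4)·7 + (1/2)·2 = 5/2.
Expected payoff of South: (1/4)·1 + (1/4)·(-5) + (1/2)·(-1) = -3/2.
The largest is 5/2, so the inspector's best response is Central.

Central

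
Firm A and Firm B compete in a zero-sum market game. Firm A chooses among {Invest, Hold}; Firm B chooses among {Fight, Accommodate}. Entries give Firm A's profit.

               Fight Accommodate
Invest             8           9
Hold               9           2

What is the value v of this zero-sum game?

65/8

Row minima: Invest → 8, Hold → 2; maximin = 8.
Column maxima: Fight → 9, Accommodate → 9; minimax = 9.
8 ≠ 9, so there is no saddle point; optimal play is mixed.
Let Firm A play Invest with probability p. Expected payoff against Fight: 8p + 9(1−p) = −p + 9; against Accommodate: 9p + 2(1−p) = 7p + 2.
Setting these equal: −p + 9 = 7p + 2 ⇒ −8p = -7 ⇒ p = 7/8, and the value is (-1)·(7/8) + 9 = 65/8.
For Firm B: with q = P(Fight), equating Invest's and Hold's payoffs gives −q + 9 = 7q + 2 ⇒ q = 7/8.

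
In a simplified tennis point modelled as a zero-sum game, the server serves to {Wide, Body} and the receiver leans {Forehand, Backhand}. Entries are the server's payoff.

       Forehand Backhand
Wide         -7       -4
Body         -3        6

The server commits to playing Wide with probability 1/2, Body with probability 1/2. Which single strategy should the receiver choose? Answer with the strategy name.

If the receiver plays Forehand, the server's expected payoff is (1/2)·(-7) + (1/2)·(-3) = -5.
If the receiver plays Backhand, the server's expected payoff is (1/2)·(-4) + (1/2)·6 = 1.
The receiver minimizes the server's payoff; the smallest is -5, so the best response is Forehand.

Forehand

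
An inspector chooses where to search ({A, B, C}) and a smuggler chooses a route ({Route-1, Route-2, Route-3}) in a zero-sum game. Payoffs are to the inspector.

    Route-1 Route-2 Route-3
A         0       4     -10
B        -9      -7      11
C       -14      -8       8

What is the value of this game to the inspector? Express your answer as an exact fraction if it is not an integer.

Row minima: A → -10, B → -9, C → -14; maximin = -9.
Column maxima: Route-1 → 0, Route-2 → 4, Route-3 → 11; minimax = 0.
-9 ≠ 0, so there is no saddle point; optimal play is mixed.
C is strictly dominated by B, so the inspector never plays it.
Route-2 is strictly dominated by Route-1 (it gives the inspector strictly more in every row), so the smuggler never plays it.
On the remaining 2×2 (A, B vs Route-1, Route-3):
Let the inspector play A with probability p. Expected payoff against Route-1: 0p + (-9)(1−p) = 9p − 9; against Route-3: (-10)p + 11(1−p) = −21p + 11.
Setting these equal: 9p − 9 = −21p + 11 ⇒ 30p = 20 ⇒ p = 2/3, and the value is (9)·(2/3) − 9 = -3.
For the smuggler: with q = P(Route-1), equating A's and B's payoffs gives 10q − 10 = −20q + 11 ⇒ q = 7/10.

-3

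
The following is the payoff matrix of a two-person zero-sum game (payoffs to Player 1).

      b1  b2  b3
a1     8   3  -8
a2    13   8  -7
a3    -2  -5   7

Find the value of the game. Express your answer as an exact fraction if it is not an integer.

Row minima: a1 → -8, a2 → -7, a3 → -5; maximin = -5.
Column maxima: b1 → 13, b2 → 8, b3 → 7; minimax = 7.
-5 ≠ 7, so there is no saddle point; optimal play is mixed.
a1 is strictly dominated by a2, so Player 1 never plays it.
b1 is strictly dominated by b2 (it gives Player 1 strictly more in every row), so Player 2 never plays it.
On the remaining 2×2 (a2, a3 vs b2, b3):
Let Player 1 play a2 with probability p. Expected payoff against b2: 8p + (-5)(1−p) = 13p − 5; against b3: (-7)p + 7(1−p) = −14p + 7.
Setting these equal: 13p − 5 = −14p + 7 ⇒ 27p = 12 ⇒ p = 4/9, and the value is (13)·(4/9) − 5 = 7/9.
For Player 2: with q = P(b2), equating a2's and a3's payoffs gives 15q − 7 = −12q + 7 ⇒ q = 14/27.

7/9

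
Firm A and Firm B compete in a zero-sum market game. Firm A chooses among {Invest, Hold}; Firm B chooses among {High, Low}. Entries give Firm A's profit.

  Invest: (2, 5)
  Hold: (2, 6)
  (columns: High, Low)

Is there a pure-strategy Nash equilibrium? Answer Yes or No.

Yes

Row minima: Invest → 2, Hold → 2; maximin = 2.
Column maxima: High → 2, Low → 6; minimax = 2.
maximin = minimax = 2, so a saddle point exists.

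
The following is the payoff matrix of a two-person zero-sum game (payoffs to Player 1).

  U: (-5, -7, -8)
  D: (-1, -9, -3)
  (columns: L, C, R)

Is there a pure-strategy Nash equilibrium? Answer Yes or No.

No

Row minima: U → -8, D → -9; maximin = -8.
Column maxima: L → -1, C → -7, R → -3; minimax = -7.
-8 ≠ -7, so no pure-strategy equilibrium exists.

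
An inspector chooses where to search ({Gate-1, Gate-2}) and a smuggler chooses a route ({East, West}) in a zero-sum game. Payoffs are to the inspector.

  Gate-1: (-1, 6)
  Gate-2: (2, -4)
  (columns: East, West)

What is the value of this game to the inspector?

Row minima: Gate-1 → -1, Gate-2 → -4; maximin = -1.
Column maxima: East → 2, West → 6; minimax = 2.
-1 ≠ 2, so there is no saddle point; optimal play is mixed.
Let the inspector play Gate-1 with probability p. Expected payoff against East: (-1)p + 2(1−p) = −3p + 2; against West: 6p + (-4)(1−p) = 10p − 4.
Setting these equal: −3p + 2 = 10p − 4 ⇒ −13p = -6 ⇒ p = 6/13, and the value is (-3)·(6/13) + 2 = 8/13.
For the smuggler: with q = P(East), equating Gate-1's and Gate-2's payoffs gives −7q + 6 = 6q − 4 ⇒ q = 10/13.

8/13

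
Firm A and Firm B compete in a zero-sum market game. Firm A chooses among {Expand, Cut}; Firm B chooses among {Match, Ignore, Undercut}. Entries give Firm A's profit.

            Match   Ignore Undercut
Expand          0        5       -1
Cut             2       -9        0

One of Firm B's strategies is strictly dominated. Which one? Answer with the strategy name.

Undercut holds Firm A's payoff strictly below Match in every row: -1 < 0, 0 < 2.
So Match is strictly dominated for Firm B.

Match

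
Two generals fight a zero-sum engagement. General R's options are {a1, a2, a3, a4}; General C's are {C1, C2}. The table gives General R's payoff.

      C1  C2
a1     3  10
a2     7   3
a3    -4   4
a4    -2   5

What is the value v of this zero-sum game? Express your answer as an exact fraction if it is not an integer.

Row minima: a1 → 3, a2 → 3, a3 → -4, a4 → -2; maximin = 3.
Column maxima: C1 → 7, C2 → 10; minimax = 7.
3 ≠ 7, so there is no saddle point; optimal play is mixed.
a3 is strictly dominated by a1, so General R never plays it.
a4 is strictly dominated by a1, so General R never plays it.
On the remaining 2×2 (a1, a2 vs C1, C2):
Let General R play a1 with probability p. Expected payoff against C1: 3p + 7(1−p) = −4p + 7; against C2: 10p + 3(1−p) = 7p + 3.
Setting these equal: −4p + 7 = 7p + 3 ⇒ −11p = -4 ⇒ p = 4/11, and the value is (-4)·(4/11) + 7 = 61/11.
For General C: with q = P(C1), equating a1's and a2's payoffs gives −7q + 10 = 4q + 3 ⇒ q = 7/11.

61/11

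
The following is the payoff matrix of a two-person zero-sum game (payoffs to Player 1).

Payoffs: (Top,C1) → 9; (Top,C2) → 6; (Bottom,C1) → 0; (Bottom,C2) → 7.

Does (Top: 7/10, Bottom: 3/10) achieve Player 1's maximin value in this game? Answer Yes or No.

Yes

Against C1 this mix gives (7/10)·9 + (3/10)·0 = 63/10.
Against C2 this mix gives (7/10)·6 + (3/10)·7 = 63/10.
All of Player 2's active replies (C1, C2) yield 63/10, and no column does worse for Player 1. The mix makes Player 2 indifferent and guarantees 63/10, so it is optimal.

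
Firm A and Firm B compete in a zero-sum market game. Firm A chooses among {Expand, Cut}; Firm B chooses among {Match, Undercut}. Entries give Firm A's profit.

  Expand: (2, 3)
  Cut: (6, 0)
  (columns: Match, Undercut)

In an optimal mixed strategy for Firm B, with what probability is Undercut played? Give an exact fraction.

Row minima: Expand → 2, Cut → 0; maximin = 2.
Column maxima: Match → 6, Undercut → 3; minimax = 3.
2 ≠ 3, so there is no saddle point; optimal play is mixed.
Let Firm A play Expand with probability p. Expected payoff against Match: 2p + 6(1−p) = −4p + 6; against Undercut: 3p + 0(1−p) = 3p.
Setting these equal: −4p + 6 = 3p ⇒ −7p = -6 ⇒ p = 6/7, and the value is (-4)·(6/7) + 6 = 18/7.
For Firm B: with q = P(Match), equating Expand's and Cut's payoffs gives −q + 3 = 6q ⇒ q = 3/7.

4/7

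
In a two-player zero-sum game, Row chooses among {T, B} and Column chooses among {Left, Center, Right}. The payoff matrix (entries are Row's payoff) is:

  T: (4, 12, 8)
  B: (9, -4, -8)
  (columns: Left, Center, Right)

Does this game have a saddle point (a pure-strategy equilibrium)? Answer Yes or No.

Row minima: T → 4, B → -8; maximin = 4.
Column maxima: Left → 9, Center → 12, Right → 8; minimax = 8.
4 ≠ 8, so no pure-strategy equilibrium exists.

No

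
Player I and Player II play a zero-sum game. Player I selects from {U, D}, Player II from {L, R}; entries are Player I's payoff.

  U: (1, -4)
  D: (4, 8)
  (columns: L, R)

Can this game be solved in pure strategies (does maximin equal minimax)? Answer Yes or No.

Yes

Row minima: U → -4, D → 4; maximin = 4.
Column maxima: L → 4, R → 8; minimax = 4.
maximin = minimax = 4, so a saddle point exists.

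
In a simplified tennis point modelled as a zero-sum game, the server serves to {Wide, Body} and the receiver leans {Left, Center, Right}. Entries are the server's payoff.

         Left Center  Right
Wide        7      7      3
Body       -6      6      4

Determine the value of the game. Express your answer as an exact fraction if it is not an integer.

Row minima: Wide → 3, Body → -6; maximin = 3.
Column maxima: Left → 7, Center → 7, Right → 4; minimax = 4.
3 ≠ 4, so there is no saddle point; optimal play is mixed.
Center is strictly dominated by Right (it gives the server strictly more in every row), so the receiver never plays it.
On the remaining 2×2 (Wide, Body vs Left, Right):
Let the server play Wide with probability p. Expected payoff against Left: 7p + (-6)(1−p) = 13p − 6; against Right: 3p + 4(1−p) = −p + 4.
Setting these equal: 13p − 6 = −p + 4 ⇒ 14p = 10 ⇒ p = 5/7, and the value is (13)·(5/7) − 6 = 23/7.
For the receiver: with q = P(Left), equating Wide's and Body's payoffs gives 4q + 3 = −10q + 4 ⇒ q = 1/14.

23/7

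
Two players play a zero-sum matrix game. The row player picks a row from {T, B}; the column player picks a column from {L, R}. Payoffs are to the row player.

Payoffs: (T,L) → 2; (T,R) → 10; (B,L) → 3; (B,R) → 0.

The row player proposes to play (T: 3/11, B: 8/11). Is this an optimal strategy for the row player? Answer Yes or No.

Against L this mix gives (3/11)·2 + (8/11)·3 = 30/11.
Against R this mix gives (3/11)·10 + (8/11)·0 = 30/11.
All of the column player's active replies (L, R) yield 30/11, and no column does worse for the row player. The mix makes the column player indifferent and guarantees 30/11, so it is optimal.

Yes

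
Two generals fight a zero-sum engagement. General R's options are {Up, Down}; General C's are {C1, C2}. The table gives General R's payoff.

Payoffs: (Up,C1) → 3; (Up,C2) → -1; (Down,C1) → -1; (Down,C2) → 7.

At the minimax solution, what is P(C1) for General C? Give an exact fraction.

2/3

Row minima: Up → -1, Down → -1; maximin = -1.
Column maxima: C1 → 3, C2 → 7; minimax = 3.
-1 ≠ 3, so there is no saddle point; optimal play is mixed.
Let General R play Up with probability p. Expected payoff against C1: 3p + (-1)(1−p) = 4p − 1; against C2: (-1)p + 7(1−p) = −8p + 7.
Setting these equal: 4p − 1 = −8p + 7 ⇒ 12p = 8 ⇒ p = 2/3, and the value is (4)·(2/3) − 1 = 5/3.
For General C: with q = P(C1), equating Up's and Down's payoffs gives 4q − 1 = −8q + 7 ⇒ q = 2/3.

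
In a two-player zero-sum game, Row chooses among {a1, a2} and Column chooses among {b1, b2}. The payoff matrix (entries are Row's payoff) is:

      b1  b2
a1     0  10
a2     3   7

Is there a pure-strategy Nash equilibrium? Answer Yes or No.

Row minima: a1 → 0, a2 → 3; maximin = 3.
Column maxima: b1 → 3, b2 → 10; minimax = 3.
maximin = minimax = 3, so a saddle point exists.

Yes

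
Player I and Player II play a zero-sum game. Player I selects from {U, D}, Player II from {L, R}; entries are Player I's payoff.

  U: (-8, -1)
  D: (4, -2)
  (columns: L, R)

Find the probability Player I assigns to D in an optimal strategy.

7/13

Row minima: U → -8, D → -2; maximin = -2.
Column maxima: L → 4, R → -1; minimax = -1.
-2 ≠ -1, so there is no saddle point; optimal play is mixed.
Let Player I play U with probability p. Expected payoff against L: (-8)p + 4(1−p) = −12p + 4; against R: (-1)p + (-2)(1−p) = p − 2.
Setting these equal: −12p + 4 = p − 2 ⇒ −13p = -6 ⇒ p = 6/13, and the value is (-12)·(6/13) + 4 = -20/13.
For Player II: with q = P(L), equating U's and D's payoffs gives −7q − 1 = 6q − 2 ⇒ q = 1/13.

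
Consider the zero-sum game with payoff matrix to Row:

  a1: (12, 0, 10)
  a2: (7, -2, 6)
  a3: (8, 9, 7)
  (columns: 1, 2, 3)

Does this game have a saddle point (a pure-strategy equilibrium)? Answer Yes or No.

No

Row minima: a1 → 0, a2 → -2, a3 → 7; maximin = 7.
Column maxima: 1 → 12, 2 → 9, 3 → 10; minimax = 9.
7 ≠ 9, so no pure-strategy equilibrium exists.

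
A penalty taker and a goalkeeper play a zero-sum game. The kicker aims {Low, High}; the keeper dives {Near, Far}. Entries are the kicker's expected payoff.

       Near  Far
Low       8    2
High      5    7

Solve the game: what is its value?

23/4

Row minima: Low → 2, High → 5; maximin = 5.
Column maxima: Near → 8, Far → 7; minimax = 7.
5 ≠ 7, so there is no saddle point; optimal play is mixed.
Let the kicker play Low with probability p. Expected payoff against Near: 8p + 5(1−p) = 3p + 5; against Far: 2p + 7(1−p) = −5p + 7.
Setting these equal: 3p + 5 = −5p + 7 ⇒ 8p = 2 ⇒ p = 1/4, and the value is (3)·(1/4) + 5 = 23/4.
For the keeper: with q = P(Near), equating Low's and High's payoffs gives 6q + 2 = −2q + 7 ⇒ q = 5/8.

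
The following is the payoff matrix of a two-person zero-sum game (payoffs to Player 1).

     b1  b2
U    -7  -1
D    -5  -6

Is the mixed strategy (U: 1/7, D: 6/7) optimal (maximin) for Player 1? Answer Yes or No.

Yes

Against b1 this mix gives (1/7)·(-7) + (6/7)·(-5) = -37/7.
Against b2 this mix gives (1/7)·(-1) + (6/7)·(-6) = -37/7.
All of Player 2's active replies (b1, b2) yield -37/7, and no column does worse for Player 1. The mix makes Player 2 indifferent and guarantees -37/7, so it is optimal.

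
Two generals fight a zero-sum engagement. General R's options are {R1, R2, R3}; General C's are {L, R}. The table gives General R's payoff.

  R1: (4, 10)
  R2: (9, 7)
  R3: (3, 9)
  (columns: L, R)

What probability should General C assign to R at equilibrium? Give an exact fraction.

Row minima: R1 → 4, R2 → 7, R3 → 3; maximin = 7.
Column maxima: L → 9, R → 10; minimax = 9.
7 ≠ 9, so there is no saddle point; optimal play is mixed.
R3 is strictly dominated by R1, so General R never plays it.
On the remaining 2×2 (R1, R2 vs L, R):
Let General R play R1 with probability p. Expected payoff against L: 4p + 9(1−p) = −5p + 9; against R: 10p + 7(1−p) = 3p + 7.
Setting these equal: −5p + 9 = 3p + 7 ⇒ −8p = -2 ⇒ p = 1/4, and the value is (-5)·(1/4) + 9 = 31/4.
For General C: with q = P(L), equating R1's and R2's payoffs gives −6q + 10 = 2q + 7 ⇒ q = 3/8.

5/8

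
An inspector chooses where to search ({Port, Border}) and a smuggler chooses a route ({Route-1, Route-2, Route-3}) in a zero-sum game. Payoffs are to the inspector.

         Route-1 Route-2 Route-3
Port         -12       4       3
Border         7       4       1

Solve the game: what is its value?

Row minima: Port → -12, Border → 1; maximin = 1.
Column maxima: Route-1 → 7, Route-2 → 4, Route-3 → 3; minimax = 3.
1 ≠ 3, so there is no saddle point; optimal play is mixed.
Route-2 is strictly dominated by Route-3 (it gives the inspector strictly more in every row), so the smuggler never plays it.
On the remaining 2×2 (Port, Border vs Route-1, Route-3):
Let the inspector play Port with probability p. Expected payoff against Route-1: (-12)p + 7(1−p) = −19p + 7; against Route-3: 3p + 1(1−p) = 2p + 1.
Setting these equal: −19p + 7 = 2p + 1 ⇒ −21p = -6 ⇒ p = 2/7, and the value is (-19)·(2/7) + 7 = 11/7.
For the smuggler: with q = P(Route-1), equating Port's and Border's payoffs gives −15q + 3 = 6q + 1 ⇒ q = 2/21.

11/7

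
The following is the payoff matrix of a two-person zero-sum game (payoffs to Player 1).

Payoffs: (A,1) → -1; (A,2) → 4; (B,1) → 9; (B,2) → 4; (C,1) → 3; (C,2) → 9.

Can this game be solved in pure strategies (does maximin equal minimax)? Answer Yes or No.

Row minima: A → -1, B → 4, C → 3; maximin = 4.
Column maxima: 1 → 9, 2 → 9; minimax = 9.
4 ≠ 9, so no pure-strategy equilibrium exists.

No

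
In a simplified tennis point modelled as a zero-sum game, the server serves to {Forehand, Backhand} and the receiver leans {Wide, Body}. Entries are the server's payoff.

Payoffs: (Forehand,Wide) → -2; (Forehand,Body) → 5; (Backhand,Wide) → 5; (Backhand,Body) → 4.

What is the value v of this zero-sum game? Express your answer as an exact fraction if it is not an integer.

33/8

Row minima: Forehand → -2, Backhand → 4; maximin = 4.
Column maxima: Wide → 5, Body → 5; minimax = 5.
4 ≠ 5, so there is no saddle point; optimal play is mixed.
Let the server play Forehand with probability p. Expected payoff against Wide: (-2)p + 5(1−p) = −7p + 5; against Body: 5p + 4(1−p) = p + 4.
Setting these equal: −7p + 5 = p + 4 ⇒ −8p = -1 ⇒ p = 1/8, and the value is (-7)·(1/8) + 5 = 33/8.
For the receiver: with q = P(Wide), equating Forehand's and Backhand's payoffs gives −7q + 5 = q + 4 ⇒ q = 1/8.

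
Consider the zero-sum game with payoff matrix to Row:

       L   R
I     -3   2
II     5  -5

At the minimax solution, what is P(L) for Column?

7/15

Row minima: I → -3, II → -5; maximin = -3.
Column maxima: L → 5, R → 2; minimax = 2.
-3 ≠ 2, so there is no saddle point; optimal play is mixed.
Let Row play I with probability p. Expected payoff against L: (-3)p + 5(1−p) = −8p + 5; against R: 2p + (-5)(1−p) = 7p − 5.
Setting these equal: −8p + 5 = 7p − 5 ⇒ −15p = -10 ⇒ p = 2/3, and the value is (-8)·(2/3) + 5 = -1/3.
For Column: with q = P(L), equating I's and II's payoffs gives −5q + 2 = 10q − 5 ⇒ q = 7/15.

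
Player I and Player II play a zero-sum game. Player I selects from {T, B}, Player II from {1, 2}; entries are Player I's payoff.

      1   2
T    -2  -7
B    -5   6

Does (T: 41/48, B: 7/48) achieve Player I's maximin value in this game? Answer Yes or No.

Against 1 this mix gives (41/48)·(-2) + (7/48)·(-5) = -39/16.
Against 2 this mix gives (41/48)·(-7) + (7/48)·6 = -245/48.
Player II will play 2, holding Player I to -245/48. Shifting weight toward the row that does better against 2 would raise this floor (the equalizing mix achieves -47/16 against both 2 and 1), so the proposed strategy is not optimal.

No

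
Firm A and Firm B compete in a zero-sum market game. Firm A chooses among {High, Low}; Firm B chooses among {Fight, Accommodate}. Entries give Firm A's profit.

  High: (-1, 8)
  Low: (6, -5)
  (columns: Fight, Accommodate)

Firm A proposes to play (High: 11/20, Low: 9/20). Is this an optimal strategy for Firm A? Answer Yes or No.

Yes

Against Fight this mix gives (11/20)·(-1) + (9/20)·6 = 43/20.
Against Accommodate this mix gives (11/20)·8 + (9/20)·(-5) = 43/20.
All of Firm B's active replies (Fight, Accommodate) yield 43/20, and no column does worse for Firm A. The mix makes Firm B indifferent and guarantees 43/20, so it is optimal.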